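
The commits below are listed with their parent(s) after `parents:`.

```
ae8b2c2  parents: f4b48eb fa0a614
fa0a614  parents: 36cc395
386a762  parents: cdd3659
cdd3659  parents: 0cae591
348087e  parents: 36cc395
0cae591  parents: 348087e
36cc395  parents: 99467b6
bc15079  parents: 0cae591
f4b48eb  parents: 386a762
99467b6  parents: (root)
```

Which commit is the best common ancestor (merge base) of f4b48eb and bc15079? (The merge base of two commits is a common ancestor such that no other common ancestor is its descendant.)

Ancestors of f4b48eb: {0cae591, 348087e, 36cc395, 386a762, 99467b6, cdd3659, f4b48eb}.
Ancestors of bc15079: {0cae591, 348087e, 36cc395, 99467b6, bc15079}.
Common ancestors: {0cae591, 348087e, 36cc395, 99467b6}.
Among these, 0cae591 is not an ancestor of any other common ancestor — it is the merge base.

0cae591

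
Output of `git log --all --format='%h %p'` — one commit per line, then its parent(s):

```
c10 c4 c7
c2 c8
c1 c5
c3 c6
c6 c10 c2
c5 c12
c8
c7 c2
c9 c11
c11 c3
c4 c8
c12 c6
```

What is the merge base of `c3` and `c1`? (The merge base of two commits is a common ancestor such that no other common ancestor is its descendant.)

c6

Ancestors of c3: {c10, c2, c3, c4, c6, c7, c8}.
Ancestors of c1: {c1, c10, c12, c2, c4, c5, c6, c7, c8}.
Common ancestors: {c10, c2, c4, c6, c7, c8}.
Among these, c6 is not an ancestor of any other common ancestor — it is the merge base.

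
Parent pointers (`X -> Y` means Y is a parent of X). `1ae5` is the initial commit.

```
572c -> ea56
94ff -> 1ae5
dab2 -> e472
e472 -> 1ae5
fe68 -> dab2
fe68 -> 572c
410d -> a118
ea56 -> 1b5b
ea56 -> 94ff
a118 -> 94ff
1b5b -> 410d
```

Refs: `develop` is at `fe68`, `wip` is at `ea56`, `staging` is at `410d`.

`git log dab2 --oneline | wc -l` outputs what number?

Walking parent pointers from dab2: reachable set = {1ae5, dab2, e472}.
That is 3 commits.

3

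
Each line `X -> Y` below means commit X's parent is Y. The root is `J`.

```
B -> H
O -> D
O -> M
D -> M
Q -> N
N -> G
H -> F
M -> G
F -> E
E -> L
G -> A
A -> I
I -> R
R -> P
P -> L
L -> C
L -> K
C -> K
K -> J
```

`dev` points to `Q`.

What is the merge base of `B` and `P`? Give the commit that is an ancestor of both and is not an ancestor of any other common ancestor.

L

Ancestors of B: {B, C, E, F, H, J, K, L}.
Ancestors of P: {C, J, K, L, P}.
Common ancestors: {C, J, K, L}.
Among these, L is not an ancestor of any other common ancestor — it is the merge base.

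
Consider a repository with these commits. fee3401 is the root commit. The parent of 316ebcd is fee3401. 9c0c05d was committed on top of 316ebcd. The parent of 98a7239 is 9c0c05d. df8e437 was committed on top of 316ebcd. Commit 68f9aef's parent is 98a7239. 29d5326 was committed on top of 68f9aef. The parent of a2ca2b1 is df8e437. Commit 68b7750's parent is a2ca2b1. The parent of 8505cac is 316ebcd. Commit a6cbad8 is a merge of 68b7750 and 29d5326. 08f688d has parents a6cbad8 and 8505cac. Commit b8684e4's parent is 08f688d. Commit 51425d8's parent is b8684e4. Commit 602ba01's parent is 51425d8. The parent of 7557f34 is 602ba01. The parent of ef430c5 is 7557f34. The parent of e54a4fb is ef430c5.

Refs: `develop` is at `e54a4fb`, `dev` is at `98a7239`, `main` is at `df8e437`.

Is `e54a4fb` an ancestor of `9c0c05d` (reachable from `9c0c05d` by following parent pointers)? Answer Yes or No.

Ancestors of 9c0c05d: {316ebcd, 9c0c05d, fee3401}.
e54a4fb is not in that set, so it is not an ancestor of 9c0c05d.

No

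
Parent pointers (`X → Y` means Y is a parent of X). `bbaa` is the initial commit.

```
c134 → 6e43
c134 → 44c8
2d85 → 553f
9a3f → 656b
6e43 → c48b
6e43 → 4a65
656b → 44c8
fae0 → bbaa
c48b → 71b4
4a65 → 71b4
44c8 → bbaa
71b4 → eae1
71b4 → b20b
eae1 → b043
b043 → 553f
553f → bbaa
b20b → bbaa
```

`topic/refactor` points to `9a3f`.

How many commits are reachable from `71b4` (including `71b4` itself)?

Walking parent pointers from 71b4: reachable set = {553f, 71b4, b043, b20b, bbaa, eae1}.
That is 6 commits.

6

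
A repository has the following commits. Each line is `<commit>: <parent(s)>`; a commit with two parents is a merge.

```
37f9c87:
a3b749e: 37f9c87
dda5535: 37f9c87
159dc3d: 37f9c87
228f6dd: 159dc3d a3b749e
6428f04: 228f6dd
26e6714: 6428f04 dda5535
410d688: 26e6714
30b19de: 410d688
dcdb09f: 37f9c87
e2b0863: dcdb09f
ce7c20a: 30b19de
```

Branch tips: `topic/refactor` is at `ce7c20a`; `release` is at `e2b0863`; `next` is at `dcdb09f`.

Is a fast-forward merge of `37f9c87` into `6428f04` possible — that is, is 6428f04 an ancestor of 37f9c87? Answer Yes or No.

A fast-forward from 6428f04 to 37f9c87 is possible iff 6428f04 is an ancestor of 37f9c87.
Ancestors of 37f9c87: {37f9c87}.
6428f04 is not among them, so fast-forward is not possible.

No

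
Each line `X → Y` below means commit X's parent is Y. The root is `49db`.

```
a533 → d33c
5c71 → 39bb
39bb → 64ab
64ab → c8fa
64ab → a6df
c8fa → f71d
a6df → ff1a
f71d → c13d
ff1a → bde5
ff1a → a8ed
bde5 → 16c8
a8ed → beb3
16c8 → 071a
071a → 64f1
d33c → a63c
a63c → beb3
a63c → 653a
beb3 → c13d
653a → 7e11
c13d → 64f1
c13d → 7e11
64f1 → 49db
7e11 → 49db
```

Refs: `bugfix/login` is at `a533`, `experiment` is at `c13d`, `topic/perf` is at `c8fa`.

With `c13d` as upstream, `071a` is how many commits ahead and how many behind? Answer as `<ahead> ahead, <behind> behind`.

1 ahead, 2 behind

Reachable from 071a: {071a, 49db, 64f1}.
Reachable from c13d: {49db, 64f1, 7e11, c13d}.
Only in 071a's history (ahead): {071a} — 1.
Only in c13d's history (behind): {7e11, c13d} — 2.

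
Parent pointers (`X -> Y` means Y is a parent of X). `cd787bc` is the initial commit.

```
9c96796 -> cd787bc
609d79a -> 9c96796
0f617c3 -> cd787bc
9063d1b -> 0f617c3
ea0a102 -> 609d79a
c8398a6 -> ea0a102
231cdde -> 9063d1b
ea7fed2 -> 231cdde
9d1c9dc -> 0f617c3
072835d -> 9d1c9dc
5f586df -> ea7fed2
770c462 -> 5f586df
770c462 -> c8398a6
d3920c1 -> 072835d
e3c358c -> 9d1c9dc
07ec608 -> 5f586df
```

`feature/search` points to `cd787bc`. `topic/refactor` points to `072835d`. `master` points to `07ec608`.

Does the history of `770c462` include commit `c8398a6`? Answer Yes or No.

Ancestors of 770c462 (commits reachable by following parents): {0f617c3, 231cdde, 5f586df, 609d79a, 770c462, 9063d1b, 9c96796, c8398a6, cd787bc, ea0a102, ea7fed2}.
c8398a6 is in that set, so it is an ancestor of 770c462.

Yes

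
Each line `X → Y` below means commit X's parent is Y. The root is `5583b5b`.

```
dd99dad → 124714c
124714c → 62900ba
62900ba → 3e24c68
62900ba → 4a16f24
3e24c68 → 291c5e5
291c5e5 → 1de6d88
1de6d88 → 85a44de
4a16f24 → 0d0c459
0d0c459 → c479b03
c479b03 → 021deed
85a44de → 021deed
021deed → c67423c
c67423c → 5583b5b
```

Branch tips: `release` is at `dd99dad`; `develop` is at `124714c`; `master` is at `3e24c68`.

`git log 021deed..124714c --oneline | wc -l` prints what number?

Reachable from 124714c: {021deed, 0d0c459, 124714c, 1de6d88, 291c5e5, 3e24c68, 4a16f24, 5583b5b, 62900ba, 85a44de, c479b03, c67423c}.
Reachable from 021deed: {021deed, 5583b5b, c67423c}.
In 124714c's history but not 021deed's: {0d0c459, 124714c, 1de6d88, 291c5e5, 3e24c68, 4a16f24, 62900ba, 85a44de, c479b03} — 9 commits.

9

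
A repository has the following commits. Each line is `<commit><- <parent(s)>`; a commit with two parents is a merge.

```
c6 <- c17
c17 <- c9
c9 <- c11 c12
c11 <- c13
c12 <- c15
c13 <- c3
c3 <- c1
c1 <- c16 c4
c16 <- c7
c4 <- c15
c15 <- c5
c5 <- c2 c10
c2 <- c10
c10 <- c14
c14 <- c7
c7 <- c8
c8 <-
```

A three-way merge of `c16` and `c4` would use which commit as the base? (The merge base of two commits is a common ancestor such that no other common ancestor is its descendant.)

c7

Ancestors of c16: {c16, c7, c8}.
Ancestors of c4: {c10, c14, c15, c2, c4, c5, c7, c8}.
Common ancestors: {c7, c8}.
Among these, c7 is not an ancestor of any other common ancestor — it is the merge base.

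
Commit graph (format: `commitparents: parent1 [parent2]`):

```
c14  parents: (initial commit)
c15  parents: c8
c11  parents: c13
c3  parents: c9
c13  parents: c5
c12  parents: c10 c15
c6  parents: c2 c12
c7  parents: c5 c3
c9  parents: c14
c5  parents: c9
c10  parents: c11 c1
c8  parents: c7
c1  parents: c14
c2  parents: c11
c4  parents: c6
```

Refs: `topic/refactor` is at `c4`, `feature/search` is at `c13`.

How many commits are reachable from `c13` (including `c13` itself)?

4

Walking parent pointers from c13: reachable set = {c13, c14, c5, c9}.
That is 4 commits.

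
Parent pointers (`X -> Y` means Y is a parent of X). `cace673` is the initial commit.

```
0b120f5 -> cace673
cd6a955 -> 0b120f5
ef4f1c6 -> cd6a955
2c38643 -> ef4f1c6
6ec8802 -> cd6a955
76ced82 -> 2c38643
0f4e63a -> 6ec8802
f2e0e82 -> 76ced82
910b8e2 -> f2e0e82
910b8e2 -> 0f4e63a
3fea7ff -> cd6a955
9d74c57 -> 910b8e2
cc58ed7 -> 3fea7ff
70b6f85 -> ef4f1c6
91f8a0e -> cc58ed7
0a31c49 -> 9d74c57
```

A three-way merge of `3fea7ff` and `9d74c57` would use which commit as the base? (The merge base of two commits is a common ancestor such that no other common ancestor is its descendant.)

Ancestors of 3fea7ff: {0b120f5, 3fea7ff, cace673, cd6a955}.
Ancestors of 9d74c57: {0b120f5, 0f4e63a, 2c38643, 6ec8802, 76ced82, 910b8e2, 9d74c57, cace673, cd6a955, ef4f1c6, f2e0e82}.
Common ancestors: {0b120f5, cace673, cd6a955}.
Among these, cd6a955 is not an ancestor of any other common ancestor — it is the merge base.

cd6a955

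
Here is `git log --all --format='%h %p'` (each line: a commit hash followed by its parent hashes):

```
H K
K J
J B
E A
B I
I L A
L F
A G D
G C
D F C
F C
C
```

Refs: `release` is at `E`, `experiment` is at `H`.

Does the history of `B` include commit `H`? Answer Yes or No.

No

Ancestors of B: {A, B, C, D, F, G, I, L}.
H is not in that set, so it is not an ancestor of B.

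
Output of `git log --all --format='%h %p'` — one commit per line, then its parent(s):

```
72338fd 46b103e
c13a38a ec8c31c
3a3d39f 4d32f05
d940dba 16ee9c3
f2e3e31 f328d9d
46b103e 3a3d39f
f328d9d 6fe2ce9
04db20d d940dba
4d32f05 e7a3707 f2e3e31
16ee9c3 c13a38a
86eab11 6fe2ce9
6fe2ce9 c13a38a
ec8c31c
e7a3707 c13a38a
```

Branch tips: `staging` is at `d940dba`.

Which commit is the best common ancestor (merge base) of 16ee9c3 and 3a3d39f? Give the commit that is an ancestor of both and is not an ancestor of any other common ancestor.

Ancestors of 16ee9c3: {16ee9c3, c13a38a, ec8c31c}.
Ancestors of 3a3d39f: {3a3d39f, 4d32f05, 6fe2ce9, c13a38a, e7a3707, ec8c31c, f2e3e31, f328d9d}.
Common ancestors: {c13a38a, ec8c31c}.
Among these, c13a38a is not an ancestor of any other common ancestor — it is the merge base.

c13a38a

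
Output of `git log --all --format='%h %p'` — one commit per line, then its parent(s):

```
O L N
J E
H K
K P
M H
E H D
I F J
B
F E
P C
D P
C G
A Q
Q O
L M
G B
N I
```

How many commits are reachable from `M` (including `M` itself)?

Walking parent pointers from M: reachable set = {B, C, G, H, K, M, P}.
That is 7 commits.

7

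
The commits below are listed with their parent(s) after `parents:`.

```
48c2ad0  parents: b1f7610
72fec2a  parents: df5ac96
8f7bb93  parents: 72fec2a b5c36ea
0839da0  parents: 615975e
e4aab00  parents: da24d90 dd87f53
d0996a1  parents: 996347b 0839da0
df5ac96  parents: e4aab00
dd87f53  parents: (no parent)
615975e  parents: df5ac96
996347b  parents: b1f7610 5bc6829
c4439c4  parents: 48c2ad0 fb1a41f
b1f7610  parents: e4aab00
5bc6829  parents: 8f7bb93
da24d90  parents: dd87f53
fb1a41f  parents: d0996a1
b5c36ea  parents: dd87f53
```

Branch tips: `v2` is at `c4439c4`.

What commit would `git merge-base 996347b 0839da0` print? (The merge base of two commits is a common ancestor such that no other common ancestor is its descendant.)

Ancestors of 996347b: {5bc6829, 72fec2a, 8f7bb93, 996347b, b1f7610, b5c36ea, da24d90, dd87f53, df5ac96, e4aab00}.
Ancestors of 0839da0: {0839da0, 615975e, da24d90, dd87f53, df5ac96, e4aab00}.
Common ancestors: {da24d90, dd87f53, df5ac96, e4aab00}.
Among these, df5ac96 is not an ancestor of any other common ancestor — it is the merge base.

df5ac96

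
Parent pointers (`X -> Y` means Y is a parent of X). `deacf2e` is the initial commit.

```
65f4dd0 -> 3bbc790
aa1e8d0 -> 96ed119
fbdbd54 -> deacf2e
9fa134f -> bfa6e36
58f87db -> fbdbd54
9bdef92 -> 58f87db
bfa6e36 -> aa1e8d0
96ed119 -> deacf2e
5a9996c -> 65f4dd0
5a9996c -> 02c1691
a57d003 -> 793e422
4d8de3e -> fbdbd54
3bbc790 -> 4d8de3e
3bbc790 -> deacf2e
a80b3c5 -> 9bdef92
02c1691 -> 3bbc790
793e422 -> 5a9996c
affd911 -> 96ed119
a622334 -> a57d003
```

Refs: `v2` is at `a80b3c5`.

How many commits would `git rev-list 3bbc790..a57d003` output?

5

Reachable from a57d003: {02c1691, 3bbc790, 4d8de3e, 5a9996c, 65f4dd0, 793e422, a57d003, deacf2e, fbdbd54}.
Reachable from 3bbc790: {3bbc790, 4d8de3e, deacf2e, fbdbd54}.
In a57d003's history but not 3bbc790's: {02c1691, 5a9996c, 65f4dd0, 793e422, a57d003} — 5 commits.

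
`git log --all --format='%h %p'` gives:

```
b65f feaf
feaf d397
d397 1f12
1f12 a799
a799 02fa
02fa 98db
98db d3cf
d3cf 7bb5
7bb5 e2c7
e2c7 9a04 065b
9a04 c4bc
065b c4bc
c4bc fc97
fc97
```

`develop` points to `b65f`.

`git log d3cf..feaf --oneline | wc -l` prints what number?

Reachable from feaf: {02fa, 065b, 1f12, 7bb5, 98db, 9a04, a799, c4bc, d397, d3cf, e2c7, fc97, feaf}.
Reachable from d3cf: {065b, 7bb5, 9a04, c4bc, d3cf, e2c7, fc97}.
In feaf's history but not d3cf's: {02fa, 1f12, 98db, a799, d397, feaf} — 6 commits.

6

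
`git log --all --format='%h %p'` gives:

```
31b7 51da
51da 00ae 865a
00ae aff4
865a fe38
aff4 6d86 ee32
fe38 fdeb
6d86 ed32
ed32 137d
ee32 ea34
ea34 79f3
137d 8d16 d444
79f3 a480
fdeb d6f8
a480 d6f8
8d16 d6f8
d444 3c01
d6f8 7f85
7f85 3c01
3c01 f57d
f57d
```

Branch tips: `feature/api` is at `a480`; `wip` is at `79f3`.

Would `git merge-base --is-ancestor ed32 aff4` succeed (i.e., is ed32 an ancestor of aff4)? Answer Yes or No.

Yes

Ancestors of aff4 (commits reachable by following parents): {137d, 3c01, 6d86, 79f3, 7f85, 8d16, a480, aff4, d444, d6f8, ea34, ed32, ee32, f57d}.
ed32 is in that set, so it is an ancestor of aff4.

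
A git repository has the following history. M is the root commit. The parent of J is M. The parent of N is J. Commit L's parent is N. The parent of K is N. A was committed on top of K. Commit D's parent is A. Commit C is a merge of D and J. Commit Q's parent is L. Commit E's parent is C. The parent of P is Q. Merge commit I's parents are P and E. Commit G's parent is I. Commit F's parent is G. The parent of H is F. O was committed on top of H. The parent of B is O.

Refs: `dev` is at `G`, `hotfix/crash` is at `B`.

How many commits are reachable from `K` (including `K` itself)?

Walking parent pointers from K: reachable set = {J, K, M, N}.
That is 4 commits.

4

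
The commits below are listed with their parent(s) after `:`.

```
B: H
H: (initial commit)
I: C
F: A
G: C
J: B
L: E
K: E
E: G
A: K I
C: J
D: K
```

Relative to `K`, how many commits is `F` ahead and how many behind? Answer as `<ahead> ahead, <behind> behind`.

3 ahead, 0 behind

Reachable from F: {A, B, C, E, F, G, H, I, J, K}.
Reachable from K: {B, C, E, G, H, J, K}.
Only in F's history (ahead): {A, F, I} — 3.
Only in K's history (behind): {} — 0.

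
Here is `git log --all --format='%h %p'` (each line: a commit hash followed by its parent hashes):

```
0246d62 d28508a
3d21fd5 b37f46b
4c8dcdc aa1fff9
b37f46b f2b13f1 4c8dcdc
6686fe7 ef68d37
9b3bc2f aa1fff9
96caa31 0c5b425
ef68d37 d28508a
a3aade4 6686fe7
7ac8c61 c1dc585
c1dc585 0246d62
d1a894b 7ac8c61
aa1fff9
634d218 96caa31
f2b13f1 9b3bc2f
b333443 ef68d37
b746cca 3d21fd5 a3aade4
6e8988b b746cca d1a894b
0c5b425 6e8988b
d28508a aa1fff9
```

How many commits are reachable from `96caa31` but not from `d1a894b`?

Reachable from 96caa31: {0246d62, 0c5b425, 3d21fd5, 4c8dcdc, 6686fe7, 6e8988b, 7ac8c61, 96caa31, 9b3bc2f, a3aade4, aa1fff9, b37f46b, b746cca, c1dc585, d1a894b, d28508a, ef68d37, f2b13f1}.
Reachable from d1a894b: {0246d62, 7ac8c61, aa1fff9, c1dc585, d1a894b, d28508a}.
In 96caa31's history but not d1a894b's: {0c5b425, 3d21fd5, 4c8dcdc, 6686fe7, 6e8988b, 96caa31, 9b3bc2f, a3aade4, b37f46b, b746cca, ef68d37, f2b13f1} — 12 commits.

12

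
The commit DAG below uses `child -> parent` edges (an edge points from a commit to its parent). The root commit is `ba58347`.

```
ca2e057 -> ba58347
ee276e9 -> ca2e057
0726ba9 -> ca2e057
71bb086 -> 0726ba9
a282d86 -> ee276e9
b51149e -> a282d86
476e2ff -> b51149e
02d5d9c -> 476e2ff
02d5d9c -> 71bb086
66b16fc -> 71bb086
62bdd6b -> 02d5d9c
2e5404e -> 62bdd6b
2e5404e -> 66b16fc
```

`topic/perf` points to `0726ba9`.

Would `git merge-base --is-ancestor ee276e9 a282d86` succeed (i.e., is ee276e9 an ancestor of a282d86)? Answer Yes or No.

Ancestors of a282d86 (commits reachable by following parents): {a282d86, ba58347, ca2e057, ee276e9}.
ee276e9 is in that set, so it is an ancestor of a282d86.

Yes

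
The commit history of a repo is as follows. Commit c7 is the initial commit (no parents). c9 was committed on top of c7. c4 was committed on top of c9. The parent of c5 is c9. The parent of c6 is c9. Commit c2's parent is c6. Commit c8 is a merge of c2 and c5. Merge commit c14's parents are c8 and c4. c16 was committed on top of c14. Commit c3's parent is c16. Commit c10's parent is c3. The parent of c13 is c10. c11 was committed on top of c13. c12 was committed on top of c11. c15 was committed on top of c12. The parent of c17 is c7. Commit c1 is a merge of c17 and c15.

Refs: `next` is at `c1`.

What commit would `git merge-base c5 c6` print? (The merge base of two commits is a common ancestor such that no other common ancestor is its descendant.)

c9

Ancestors of c5: {c5, c7, c9}.
Ancestors of c6: {c6, c7, c9}.
Common ancestors: {c7, c9}.
Among these, c9 is not an ancestor of any other common ancestor — it is the merge base.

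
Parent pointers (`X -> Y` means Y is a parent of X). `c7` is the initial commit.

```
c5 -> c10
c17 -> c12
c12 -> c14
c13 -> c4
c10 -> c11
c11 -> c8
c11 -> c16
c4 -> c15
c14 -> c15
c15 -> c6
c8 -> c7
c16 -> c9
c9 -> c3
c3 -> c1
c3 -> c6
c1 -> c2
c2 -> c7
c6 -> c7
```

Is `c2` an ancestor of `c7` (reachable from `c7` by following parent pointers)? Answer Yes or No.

Ancestors of c7: {c7}.
c2 is not in that set, so it is not an ancestor of c7.

No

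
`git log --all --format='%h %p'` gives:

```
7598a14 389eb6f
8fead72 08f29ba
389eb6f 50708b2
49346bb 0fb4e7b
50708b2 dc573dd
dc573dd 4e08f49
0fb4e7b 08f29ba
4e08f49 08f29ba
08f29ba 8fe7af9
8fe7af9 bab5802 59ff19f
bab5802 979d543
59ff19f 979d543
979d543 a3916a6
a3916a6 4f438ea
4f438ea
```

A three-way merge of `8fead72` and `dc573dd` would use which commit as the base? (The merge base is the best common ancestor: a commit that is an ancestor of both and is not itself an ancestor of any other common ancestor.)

Ancestors of 8fead72: {08f29ba, 4f438ea, 59ff19f, 8fe7af9, 8fead72, 979d543, a3916a6, bab5802}.
Ancestors of dc573dd: {08f29ba, 4e08f49, 4f438ea, 59ff19f, 8fe7af9, 979d543, a3916a6, bab5802, dc573dd}.
Common ancestors: {08f29ba, 4f438ea, 59ff19f, 8fe7af9, 979d543, a3916a6, bab5802}.
Among these, 08f29ba is not an ancestor of any other common ancestor — it is the merge base.

08f29ba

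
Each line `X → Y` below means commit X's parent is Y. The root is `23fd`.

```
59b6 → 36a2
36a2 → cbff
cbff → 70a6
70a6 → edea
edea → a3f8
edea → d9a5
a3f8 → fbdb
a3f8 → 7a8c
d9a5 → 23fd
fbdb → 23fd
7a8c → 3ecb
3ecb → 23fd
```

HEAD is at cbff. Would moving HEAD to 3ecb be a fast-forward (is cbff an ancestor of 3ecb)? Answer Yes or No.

No

A fast-forward from cbff to 3ecb is possible iff cbff is an ancestor of 3ecb.
Ancestors of 3ecb: {23fd, 3ecb}.
cbff is not among them, so fast-forward is not possible.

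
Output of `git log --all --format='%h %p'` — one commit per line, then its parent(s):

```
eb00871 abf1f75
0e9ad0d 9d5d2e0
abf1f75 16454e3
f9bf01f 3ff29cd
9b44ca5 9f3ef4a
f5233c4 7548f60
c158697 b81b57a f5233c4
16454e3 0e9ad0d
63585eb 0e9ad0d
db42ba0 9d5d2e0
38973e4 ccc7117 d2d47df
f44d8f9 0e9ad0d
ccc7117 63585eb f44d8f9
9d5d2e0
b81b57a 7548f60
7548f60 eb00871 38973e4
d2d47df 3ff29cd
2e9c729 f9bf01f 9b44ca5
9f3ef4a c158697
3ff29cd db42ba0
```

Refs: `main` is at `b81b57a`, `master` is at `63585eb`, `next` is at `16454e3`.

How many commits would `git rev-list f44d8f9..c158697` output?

13

Reachable from c158697: {0e9ad0d, 16454e3, 38973e4, 3ff29cd, 63585eb, 7548f60, 9d5d2e0, abf1f75, b81b57a, c158697, ccc7117, d2d47df, db42ba0, eb00871, f44d8f9, f5233c4}.
Reachable from f44d8f9: {0e9ad0d, 9d5d2e0, f44d8f9}.
In c158697's history but not f44d8f9's: {16454e3, 38973e4, 3ff29cd, 63585eb, 7548f60, abf1f75, b81b57a, c158697, ccc7117, d2d47df, db42ba0, eb00871, f5233c4} — 13 commits.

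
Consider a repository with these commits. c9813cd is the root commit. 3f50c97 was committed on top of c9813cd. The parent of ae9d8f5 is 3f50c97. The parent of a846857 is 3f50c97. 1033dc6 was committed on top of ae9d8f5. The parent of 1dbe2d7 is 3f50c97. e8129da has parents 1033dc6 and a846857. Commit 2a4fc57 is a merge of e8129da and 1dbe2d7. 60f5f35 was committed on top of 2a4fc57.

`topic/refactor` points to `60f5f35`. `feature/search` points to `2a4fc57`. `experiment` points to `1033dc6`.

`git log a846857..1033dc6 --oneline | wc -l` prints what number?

Reachable from 1033dc6: {1033dc6, 3f50c97, ae9d8f5, c9813cd}.
Reachable from a846857: {3f50c97, a846857, c9813cd}.
In 1033dc6's history but not a846857's: {1033dc6, ae9d8f5} — 2 commits.

2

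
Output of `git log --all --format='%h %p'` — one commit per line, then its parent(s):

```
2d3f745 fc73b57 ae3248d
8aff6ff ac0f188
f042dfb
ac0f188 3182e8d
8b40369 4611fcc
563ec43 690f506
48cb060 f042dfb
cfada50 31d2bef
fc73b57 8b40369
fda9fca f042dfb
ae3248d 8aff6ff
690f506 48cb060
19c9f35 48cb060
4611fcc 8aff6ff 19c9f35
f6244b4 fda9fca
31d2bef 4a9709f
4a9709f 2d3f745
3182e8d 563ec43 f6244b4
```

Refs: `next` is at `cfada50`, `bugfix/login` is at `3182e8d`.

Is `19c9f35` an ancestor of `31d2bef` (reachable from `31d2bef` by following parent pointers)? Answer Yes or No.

Ancestors of 31d2bef (commits reachable by following parents): {19c9f35, 2d3f745, 3182e8d, 31d2bef, 4611fcc, 48cb060, 4a9709f, 563ec43, 690f506, 8aff6ff, 8b40369, ac0f188, ae3248d, f042dfb, f6244b4, fc73b57, fda9fca}.
19c9f35 is in that set, so it is an ancestor of 31d2bef.

Yes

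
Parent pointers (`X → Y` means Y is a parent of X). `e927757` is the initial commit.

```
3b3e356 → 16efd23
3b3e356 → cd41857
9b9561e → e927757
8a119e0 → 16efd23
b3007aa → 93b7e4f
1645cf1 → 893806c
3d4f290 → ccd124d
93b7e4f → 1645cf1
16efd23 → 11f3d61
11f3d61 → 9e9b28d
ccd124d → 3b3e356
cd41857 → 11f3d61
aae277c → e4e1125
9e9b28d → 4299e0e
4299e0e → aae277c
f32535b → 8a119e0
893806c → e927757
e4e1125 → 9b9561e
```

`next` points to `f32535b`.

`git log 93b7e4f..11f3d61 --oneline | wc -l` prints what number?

Reachable from 11f3d61: {11f3d61, 4299e0e, 9b9561e, 9e9b28d, aae277c, e4e1125, e927757}.
Reachable from 93b7e4f: {1645cf1, 893806c, 93b7e4f, e927757}.
In 11f3d61's history but not 93b7e4f's: {11f3d61, 4299e0e, 9b9561e, 9e9b28d, aae277c, e4e1125} — 6 commits.

6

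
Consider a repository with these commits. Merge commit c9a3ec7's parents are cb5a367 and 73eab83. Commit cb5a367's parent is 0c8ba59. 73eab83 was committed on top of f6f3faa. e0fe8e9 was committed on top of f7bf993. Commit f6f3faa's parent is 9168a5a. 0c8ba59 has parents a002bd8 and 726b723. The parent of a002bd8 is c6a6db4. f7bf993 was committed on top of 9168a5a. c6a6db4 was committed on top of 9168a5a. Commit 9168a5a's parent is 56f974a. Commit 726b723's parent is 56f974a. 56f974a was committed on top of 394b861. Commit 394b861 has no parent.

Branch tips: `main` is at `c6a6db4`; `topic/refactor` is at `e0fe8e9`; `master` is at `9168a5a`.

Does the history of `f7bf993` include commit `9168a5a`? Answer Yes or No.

Ancestors of f7bf993 (commits reachable by following parents): {394b861, 56f974a, 9168a5a, f7bf993}.
9168a5a is in that set, so it is an ancestor of f7bf993.

Yes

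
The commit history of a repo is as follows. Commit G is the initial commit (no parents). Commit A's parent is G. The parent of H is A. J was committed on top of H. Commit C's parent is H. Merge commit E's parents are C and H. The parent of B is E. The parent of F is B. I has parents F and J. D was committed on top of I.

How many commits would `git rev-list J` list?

Walking parent pointers from J: reachable set = {A, G, H, J}.
That is 4 commits.

4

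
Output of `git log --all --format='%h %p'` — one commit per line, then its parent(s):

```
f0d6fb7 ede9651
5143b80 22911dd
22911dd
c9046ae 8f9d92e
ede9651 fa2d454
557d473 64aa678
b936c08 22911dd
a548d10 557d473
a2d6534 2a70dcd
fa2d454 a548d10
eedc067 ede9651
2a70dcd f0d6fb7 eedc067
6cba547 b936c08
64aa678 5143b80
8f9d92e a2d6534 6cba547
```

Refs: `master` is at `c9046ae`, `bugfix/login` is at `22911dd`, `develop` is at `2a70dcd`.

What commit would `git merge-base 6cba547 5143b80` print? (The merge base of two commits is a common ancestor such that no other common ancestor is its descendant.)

Ancestors of 6cba547: {22911dd, 6cba547, b936c08}.
Ancestors of 5143b80: {22911dd, 5143b80}.
Common ancestors: {22911dd}.
The only common ancestor is 22911dd, so it is the merge base.

22911dd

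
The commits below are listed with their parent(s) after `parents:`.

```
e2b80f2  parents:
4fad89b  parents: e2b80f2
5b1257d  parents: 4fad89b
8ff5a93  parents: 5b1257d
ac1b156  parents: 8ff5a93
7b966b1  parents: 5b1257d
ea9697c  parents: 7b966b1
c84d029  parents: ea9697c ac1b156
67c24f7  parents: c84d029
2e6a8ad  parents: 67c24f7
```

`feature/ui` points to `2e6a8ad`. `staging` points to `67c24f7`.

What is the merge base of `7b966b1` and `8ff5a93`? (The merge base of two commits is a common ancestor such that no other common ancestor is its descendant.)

5b1257d

Ancestors of 7b966b1: {4fad89b, 5b1257d, 7b966b1, e2b80f2}.
Ancestors of 8ff5a93: {4fad89b, 5b1257d, 8ff5a93, e2b80f2}.
Common ancestors: {4fad89b, 5b1257d, e2b80f2}.
Among these, 5b1257d is not an ancestor of any other common ancestor — it is the merge base.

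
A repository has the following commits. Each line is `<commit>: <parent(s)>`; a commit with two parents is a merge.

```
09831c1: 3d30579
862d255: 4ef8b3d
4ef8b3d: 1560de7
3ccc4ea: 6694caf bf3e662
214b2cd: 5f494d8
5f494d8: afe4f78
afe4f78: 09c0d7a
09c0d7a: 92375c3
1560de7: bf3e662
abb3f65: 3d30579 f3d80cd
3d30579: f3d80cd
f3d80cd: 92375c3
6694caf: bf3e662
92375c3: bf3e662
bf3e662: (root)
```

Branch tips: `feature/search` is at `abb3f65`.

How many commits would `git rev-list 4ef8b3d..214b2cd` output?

5

Reachable from 214b2cd: {09c0d7a, 214b2cd, 5f494d8, 92375c3, afe4f78, bf3e662}.
Reachable from 4ef8b3d: {1560de7, 4ef8b3d, bf3e662}.
In 214b2cd's history but not 4ef8b3d's: {09c0d7a, 214b2cd, 5f494d8, 92375c3, afe4f78} — 5 commits.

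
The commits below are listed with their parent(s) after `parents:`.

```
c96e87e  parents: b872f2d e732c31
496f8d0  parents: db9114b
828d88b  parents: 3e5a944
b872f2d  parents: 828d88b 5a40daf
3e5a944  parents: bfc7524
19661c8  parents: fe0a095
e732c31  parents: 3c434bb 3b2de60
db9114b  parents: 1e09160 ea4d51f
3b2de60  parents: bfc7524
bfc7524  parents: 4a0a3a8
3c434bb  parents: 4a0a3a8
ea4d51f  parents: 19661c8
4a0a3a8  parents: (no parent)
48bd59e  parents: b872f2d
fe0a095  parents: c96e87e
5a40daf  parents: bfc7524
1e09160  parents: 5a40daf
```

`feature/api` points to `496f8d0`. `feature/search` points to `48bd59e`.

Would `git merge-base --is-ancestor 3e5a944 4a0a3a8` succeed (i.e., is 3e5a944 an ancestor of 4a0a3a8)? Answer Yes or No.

Ancestors of 4a0a3a8: {4a0a3a8}.
3e5a944 is not in that set, so it is not an ancestor of 4a0a3a8.

No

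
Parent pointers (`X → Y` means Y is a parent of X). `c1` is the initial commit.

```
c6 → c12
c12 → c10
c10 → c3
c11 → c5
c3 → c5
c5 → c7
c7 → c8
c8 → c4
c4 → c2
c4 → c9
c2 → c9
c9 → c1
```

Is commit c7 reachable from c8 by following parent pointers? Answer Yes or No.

No

Ancestors of c8: {c1, c2, c4, c8, c9}.
c7 is not in that set, so it is not an ancestor of c8.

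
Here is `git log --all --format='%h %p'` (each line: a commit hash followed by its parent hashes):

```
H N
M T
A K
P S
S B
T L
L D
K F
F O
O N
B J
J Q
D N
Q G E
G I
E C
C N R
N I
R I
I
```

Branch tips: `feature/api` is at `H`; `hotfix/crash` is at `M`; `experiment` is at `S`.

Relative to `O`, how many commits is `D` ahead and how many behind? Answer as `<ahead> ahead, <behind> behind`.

1 ahead, 1 behind

Reachable from D: {D, I, N}.
Reachable from O: {I, N, O}.
Only in D's history (ahead): {D} — 1.
Only in O's history (behind): {O} — 1.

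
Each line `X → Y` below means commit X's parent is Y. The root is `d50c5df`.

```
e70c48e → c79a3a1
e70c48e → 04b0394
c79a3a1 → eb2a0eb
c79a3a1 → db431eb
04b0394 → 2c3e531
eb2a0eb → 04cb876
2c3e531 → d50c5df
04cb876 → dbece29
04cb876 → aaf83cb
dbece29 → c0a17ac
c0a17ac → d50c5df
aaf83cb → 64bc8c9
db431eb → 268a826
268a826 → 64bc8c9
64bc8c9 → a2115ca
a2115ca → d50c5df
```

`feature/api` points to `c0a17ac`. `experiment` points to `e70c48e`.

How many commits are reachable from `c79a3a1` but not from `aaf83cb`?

Reachable from c79a3a1: {04cb876, 268a826, 64bc8c9, a2115ca, aaf83cb, c0a17ac, c79a3a1, d50c5df, db431eb, dbece29, eb2a0eb}.
Reachable from aaf83cb: {64bc8c9, a2115ca, aaf83cb, d50c5df}.
In c79a3a1's history but not aaf83cb's: {04cb876, 268a826, c0a17ac, c79a3a1, db431eb, dbece29, eb2a0eb} — 7 commits.

7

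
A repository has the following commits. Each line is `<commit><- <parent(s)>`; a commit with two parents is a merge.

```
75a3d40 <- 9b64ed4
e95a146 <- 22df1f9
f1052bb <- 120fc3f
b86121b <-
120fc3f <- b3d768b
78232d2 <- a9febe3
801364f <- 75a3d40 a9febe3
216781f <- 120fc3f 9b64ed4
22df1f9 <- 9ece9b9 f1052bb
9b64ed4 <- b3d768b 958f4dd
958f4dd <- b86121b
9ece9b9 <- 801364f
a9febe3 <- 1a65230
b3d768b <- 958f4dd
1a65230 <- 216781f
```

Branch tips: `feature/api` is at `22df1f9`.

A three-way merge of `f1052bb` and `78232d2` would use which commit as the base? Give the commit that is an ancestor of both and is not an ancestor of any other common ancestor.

120fc3f

Ancestors of f1052bb: {120fc3f, 958f4dd, b3d768b, b86121b, f1052bb}.
Ancestors of 78232d2: {120fc3f, 1a65230, 216781f, 78232d2, 958f4dd, 9b64ed4, a9febe3, b3d768b, b86121b}.
Common ancestors: {120fc3f, 958f4dd, b3d768b, b86121b}.
Among these, 120fc3f is not an ancestor of any other common ancestor — it is the merge base.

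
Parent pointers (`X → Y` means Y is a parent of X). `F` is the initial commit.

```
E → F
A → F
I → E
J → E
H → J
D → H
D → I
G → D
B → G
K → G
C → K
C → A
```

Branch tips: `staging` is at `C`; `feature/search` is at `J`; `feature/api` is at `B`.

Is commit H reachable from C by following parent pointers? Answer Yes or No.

Ancestors of C (commits reachable by following parents): {A, C, D, E, F, G, H, I, J, K}.
H is in that set, so it is an ancestor of C.

Yes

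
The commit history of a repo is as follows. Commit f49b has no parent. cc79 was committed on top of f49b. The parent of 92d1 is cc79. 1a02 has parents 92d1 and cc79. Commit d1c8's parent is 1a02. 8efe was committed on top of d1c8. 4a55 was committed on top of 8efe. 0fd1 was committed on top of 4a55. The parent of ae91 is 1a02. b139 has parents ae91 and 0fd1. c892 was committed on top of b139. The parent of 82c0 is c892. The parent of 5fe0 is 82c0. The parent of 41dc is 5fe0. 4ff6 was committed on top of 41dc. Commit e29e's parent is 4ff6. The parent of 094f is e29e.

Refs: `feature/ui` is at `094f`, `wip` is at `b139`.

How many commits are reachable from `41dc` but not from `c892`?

Reachable from 41dc: {0fd1, 1a02, 41dc, 4a55, 5fe0, 82c0, 8efe, 92d1, ae91, b139, c892, cc79, d1c8, f49b}.
Reachable from c892: {0fd1, 1a02, 4a55, 8efe, 92d1, ae91, b139, c892, cc79, d1c8, f49b}.
In 41dc's history but not c892's: {41dc, 5fe0, 82c0} — 3 commits.

3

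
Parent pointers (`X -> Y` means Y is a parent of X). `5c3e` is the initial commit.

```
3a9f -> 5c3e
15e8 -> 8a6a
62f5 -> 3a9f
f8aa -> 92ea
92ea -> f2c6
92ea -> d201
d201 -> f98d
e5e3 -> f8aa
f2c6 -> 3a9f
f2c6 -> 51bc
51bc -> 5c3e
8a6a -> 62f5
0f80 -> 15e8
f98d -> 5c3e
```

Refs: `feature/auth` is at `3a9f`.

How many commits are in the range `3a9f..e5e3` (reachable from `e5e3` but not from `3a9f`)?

Reachable from e5e3: {3a9f, 51bc, 5c3e, 92ea, d201, e5e3, f2c6, f8aa, f98d}.
Reachable from 3a9f: {3a9f, 5c3e}.
In e5e3's history but not 3a9f's: {51bc, 92ea, d201, e5e3, f2c6, f8aa, f98d} — 7 commits.

7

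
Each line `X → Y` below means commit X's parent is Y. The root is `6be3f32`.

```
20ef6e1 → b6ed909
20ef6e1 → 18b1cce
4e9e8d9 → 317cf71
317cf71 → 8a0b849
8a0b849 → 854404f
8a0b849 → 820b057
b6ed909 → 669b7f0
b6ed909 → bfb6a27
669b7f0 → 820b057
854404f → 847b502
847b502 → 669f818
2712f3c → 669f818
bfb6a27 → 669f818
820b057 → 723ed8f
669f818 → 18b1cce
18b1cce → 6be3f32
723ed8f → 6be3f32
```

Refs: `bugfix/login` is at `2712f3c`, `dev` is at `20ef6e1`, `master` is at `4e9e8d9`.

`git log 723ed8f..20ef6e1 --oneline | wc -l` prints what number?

Reachable from 20ef6e1: {18b1cce, 20ef6e1, 669b7f0, 669f818, 6be3f32, 723ed8f, 820b057, b6ed909, bfb6a27}.
Reachable from 723ed8f: {6be3f32, 723ed8f}.
In 20ef6e1's history but not 723ed8f's: {18b1cce, 20ef6e1, 669b7f0, 669f818, 820b057, b6ed909, bfb6a27} — 7 commits.

7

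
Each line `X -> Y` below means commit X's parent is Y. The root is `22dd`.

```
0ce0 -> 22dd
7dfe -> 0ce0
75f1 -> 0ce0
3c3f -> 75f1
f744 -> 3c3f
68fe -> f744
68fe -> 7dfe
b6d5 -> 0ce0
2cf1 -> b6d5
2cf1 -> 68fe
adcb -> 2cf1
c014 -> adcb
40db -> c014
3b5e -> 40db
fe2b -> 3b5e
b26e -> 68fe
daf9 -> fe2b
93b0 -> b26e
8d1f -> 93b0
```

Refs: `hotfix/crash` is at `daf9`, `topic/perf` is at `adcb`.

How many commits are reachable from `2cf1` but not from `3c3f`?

Reachable from 2cf1: {0ce0, 22dd, 2cf1, 3c3f, 68fe, 75f1, 7dfe, b6d5, f744}.
Reachable from 3c3f: {0ce0, 22dd, 3c3f, 75f1}.
In 2cf1's history but not 3c3f's: {2cf1, 68fe, 7dfe, b6d5, f744} — 5 commits.

5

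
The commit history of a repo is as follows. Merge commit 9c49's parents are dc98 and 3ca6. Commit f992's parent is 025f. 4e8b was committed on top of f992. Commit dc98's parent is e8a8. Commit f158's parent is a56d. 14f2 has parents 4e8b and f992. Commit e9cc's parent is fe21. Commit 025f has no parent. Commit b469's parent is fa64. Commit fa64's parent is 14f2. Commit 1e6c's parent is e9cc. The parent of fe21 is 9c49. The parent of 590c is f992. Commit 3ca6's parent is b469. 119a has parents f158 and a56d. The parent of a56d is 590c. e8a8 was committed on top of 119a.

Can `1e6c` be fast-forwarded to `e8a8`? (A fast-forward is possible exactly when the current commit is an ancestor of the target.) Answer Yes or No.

No

A fast-forward from 1e6c to e8a8 is possible iff 1e6c is an ancestor of e8a8.
Ancestors of e8a8: {025f, 119a, 590c, a56d, e8a8, f158, f992}.
1e6c is not among them, so fast-forward is not possible.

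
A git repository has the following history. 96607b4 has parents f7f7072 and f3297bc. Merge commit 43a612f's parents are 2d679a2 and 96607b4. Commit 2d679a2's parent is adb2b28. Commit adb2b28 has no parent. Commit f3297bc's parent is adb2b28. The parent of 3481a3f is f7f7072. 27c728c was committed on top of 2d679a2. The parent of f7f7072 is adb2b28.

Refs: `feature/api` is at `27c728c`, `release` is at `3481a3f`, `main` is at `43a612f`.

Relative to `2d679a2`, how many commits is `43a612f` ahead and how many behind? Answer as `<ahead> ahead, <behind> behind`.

Reachable from 43a612f: {2d679a2, 43a612f, 96607b4, adb2b28, f3297bc, f7f7072}.
Reachable from 2d679a2: {2d679a2, adb2b28}.
Only in 43a612f's history (ahead): {43a612f, 96607b4, f3297bc, f7f7072} — 4.
Only in 2d679a2's history (behind): {} — 0.

4 ahead, 0 behind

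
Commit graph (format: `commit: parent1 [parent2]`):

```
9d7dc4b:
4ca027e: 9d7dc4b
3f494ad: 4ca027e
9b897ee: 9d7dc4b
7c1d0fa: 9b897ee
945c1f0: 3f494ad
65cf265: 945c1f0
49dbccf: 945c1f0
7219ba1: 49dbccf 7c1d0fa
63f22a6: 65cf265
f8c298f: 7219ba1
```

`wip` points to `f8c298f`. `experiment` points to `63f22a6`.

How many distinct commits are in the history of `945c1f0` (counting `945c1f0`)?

Walking parent pointers from 945c1f0: reachable set = {3f494ad, 4ca027e, 945c1f0, 9d7dc4b}.
That is 4 commits.

4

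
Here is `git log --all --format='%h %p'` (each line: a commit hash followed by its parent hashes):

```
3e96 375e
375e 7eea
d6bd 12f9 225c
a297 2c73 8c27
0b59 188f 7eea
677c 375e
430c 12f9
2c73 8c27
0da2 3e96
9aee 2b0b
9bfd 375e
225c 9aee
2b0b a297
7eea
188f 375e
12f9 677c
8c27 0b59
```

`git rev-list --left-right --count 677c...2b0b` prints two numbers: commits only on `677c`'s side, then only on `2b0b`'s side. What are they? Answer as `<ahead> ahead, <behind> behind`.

Reachable from 677c: {375e, 677c, 7eea}.
Reachable from 2b0b: {0b59, 188f, 2b0b, 2c73, 375e, 7eea, 8c27, a297}.
Only in 677c's history (ahead): {677c} — 1.
Only in 2b0b's history (behind): {0b59, 188f, 2b0b, 2c73, 8c27, a297} — 6.

1 ahead, 6 behind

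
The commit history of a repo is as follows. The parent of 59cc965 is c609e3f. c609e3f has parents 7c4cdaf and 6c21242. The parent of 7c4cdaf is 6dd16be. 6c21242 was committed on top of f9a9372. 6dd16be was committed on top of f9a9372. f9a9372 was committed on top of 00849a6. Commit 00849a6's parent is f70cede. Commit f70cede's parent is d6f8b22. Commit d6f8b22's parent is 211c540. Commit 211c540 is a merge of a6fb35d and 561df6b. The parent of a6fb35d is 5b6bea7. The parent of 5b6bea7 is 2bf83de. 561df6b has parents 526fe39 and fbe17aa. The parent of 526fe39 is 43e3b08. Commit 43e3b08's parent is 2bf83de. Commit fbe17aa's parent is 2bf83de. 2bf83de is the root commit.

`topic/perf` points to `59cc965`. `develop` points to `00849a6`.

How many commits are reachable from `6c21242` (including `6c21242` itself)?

Walking parent pointers from 6c21242: reachable set = {00849a6, 211c540, 2bf83de, 43e3b08, 526fe39, 561df6b, 5b6bea7, 6c21242, a6fb35d, d6f8b22, f70cede, f9a9372, fbe17aa}.
That is 13 commits.

13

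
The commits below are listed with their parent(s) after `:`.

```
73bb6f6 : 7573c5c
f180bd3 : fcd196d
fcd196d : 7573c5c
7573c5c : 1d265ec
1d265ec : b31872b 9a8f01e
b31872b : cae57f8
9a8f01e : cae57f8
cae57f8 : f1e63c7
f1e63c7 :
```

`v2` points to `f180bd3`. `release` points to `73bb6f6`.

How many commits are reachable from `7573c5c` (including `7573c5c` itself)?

Walking parent pointers from 7573c5c: reachable set = {1d265ec, 7573c5c, 9a8f01e, b31872b, cae57f8, f1e63c7}.
That is 6 commits.

6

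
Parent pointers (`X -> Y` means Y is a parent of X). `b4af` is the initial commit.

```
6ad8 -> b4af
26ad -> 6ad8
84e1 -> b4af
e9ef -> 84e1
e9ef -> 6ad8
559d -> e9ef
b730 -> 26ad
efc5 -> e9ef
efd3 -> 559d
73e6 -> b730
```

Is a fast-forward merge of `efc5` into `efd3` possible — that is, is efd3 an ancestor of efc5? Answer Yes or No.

A fast-forward from efd3 to efc5 is possible iff efd3 is an ancestor of efc5.
Ancestors of efc5: {6ad8, 84e1, b4af, e9ef, efc5}.
efd3 is not among them, so fast-forward is not possible.

No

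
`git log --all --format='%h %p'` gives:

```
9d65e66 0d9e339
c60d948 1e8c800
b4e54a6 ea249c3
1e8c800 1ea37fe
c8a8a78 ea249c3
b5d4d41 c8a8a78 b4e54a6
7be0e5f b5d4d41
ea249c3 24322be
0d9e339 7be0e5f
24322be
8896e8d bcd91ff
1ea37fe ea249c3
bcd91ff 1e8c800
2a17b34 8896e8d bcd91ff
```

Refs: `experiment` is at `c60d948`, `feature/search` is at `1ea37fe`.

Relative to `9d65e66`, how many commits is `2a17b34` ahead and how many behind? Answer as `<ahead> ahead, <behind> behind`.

5 ahead, 6 behind

Reachable from 2a17b34: {1e8c800, 1ea37fe, 24322be, 2a17b34, 8896e8d, bcd91ff, ea249c3}.
Reachable from 9d65e66: {0d9e339, 24322be, 7be0e5f, 9d65e66, b4e54a6, b5d4d41, c8a8a78, ea249c3}.
Only in 2a17b34's history (ahead): {1e8c800, 1ea37fe, 2a17b34, 8896e8d, bcd91ff} — 5.
Only in 9d65e66's history (behind): {0d9e339, 7be0e5f, 9d65e66, b4e54a6, b5d4d41, c8a8a78} — 6.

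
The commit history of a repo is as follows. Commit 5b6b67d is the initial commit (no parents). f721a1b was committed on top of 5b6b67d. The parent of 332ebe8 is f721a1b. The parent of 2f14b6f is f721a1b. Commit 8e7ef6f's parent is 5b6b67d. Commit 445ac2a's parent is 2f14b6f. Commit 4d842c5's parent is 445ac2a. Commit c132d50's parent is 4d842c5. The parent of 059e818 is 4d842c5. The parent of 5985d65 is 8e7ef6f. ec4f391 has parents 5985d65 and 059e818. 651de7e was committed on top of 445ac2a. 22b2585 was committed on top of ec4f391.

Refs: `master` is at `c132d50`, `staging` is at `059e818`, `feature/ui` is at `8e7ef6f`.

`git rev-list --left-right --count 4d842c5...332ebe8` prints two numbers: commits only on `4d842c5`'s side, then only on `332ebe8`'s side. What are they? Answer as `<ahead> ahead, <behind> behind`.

Reachable from 4d842c5: {2f14b6f, 445ac2a, 4d842c5, 5b6b67d, f721a1b}.
Reachable from 332ebe8: {332ebe8, 5b6b67d, f721a1b}.
Only in 4d842c5's history (ahead): {2f14b6f, 445ac2a, 4d842c5} — 3.
Only in 332ebe8's history (behind): {332ebe8} — 1.

3 ahead, 1 behind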